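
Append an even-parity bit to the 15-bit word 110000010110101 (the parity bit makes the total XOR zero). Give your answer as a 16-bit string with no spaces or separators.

1100000101101011

XOR of the 15 data bits: 1⊕1⊕0⊕0⊕0⊕0⊕0⊕1⊕0⊕1⊕1⊕0⊕1⊕0⊕1 = 1
Parity bit = 1 (so all 16 bits XOR to 0).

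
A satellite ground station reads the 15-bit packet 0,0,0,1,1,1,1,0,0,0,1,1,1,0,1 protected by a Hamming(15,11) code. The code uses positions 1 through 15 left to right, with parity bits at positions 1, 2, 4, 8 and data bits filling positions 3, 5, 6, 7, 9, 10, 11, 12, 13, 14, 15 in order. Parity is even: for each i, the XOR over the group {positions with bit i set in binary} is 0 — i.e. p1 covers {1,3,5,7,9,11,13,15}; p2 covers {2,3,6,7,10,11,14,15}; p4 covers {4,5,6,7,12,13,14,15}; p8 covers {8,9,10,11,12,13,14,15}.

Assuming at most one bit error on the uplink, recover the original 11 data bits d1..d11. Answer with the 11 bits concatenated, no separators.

s1 (pos 1,3,5,7,9,11,13,15): 0⊕0⊕1⊕1⊕0⊕1⊕1⊕1 = 1
s2 (pos 2,3,6,7,10,11,14,15): 0⊕0⊕1⊕1⊕0⊕1⊕0⊕1 = 0
s4 (pos 4,5,6,7,12,13,14,15): 1⊕1⊕1⊕1⊕1⊕1⊕0⊕1 = 1
s8 (pos 8,9,10,11,12,13,14,15): 0⊕0⊕0⊕1⊕1⊕1⊕0⊕1 = 0
Syndrome s8…s1 = 0101 → error at position 5.
Flip position 5: 000111100011101 → 000101100011101
Read data bits from positions 3,5,6,7,9,10,11,12,13,14,15: 00110011101

00110011101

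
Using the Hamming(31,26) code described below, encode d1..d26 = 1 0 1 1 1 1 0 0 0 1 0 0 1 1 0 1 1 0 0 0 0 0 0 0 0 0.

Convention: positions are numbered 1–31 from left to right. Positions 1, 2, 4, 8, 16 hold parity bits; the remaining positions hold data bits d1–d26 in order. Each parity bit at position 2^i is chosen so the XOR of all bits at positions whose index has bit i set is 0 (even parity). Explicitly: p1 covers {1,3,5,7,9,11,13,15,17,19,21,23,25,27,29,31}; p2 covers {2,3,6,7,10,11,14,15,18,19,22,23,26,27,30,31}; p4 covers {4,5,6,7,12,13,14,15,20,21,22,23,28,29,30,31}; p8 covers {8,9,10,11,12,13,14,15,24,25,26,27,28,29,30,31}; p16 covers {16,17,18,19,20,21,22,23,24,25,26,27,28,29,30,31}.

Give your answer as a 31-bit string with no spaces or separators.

Place data at non-parity positions: p1 p2 1 p4 0 1 1 p8 1 1 0 0 0 1 0 p16 0 1 1 0 1 1 0 0 0 0 0 0 0 0 0
p1 (pos 1,3,5,7,9,11,13,15,17,19,21,23,25,27,29,31): XOR of data positions = 1⊕0⊕1⊕1⊕0⊕0⊕0⊕0⊕1⊕1⊕0⊕0⊕0⊕0⊕0 = 1
p2 (pos 2,3,6,7,10,11,14,15,18,19,22,23,26,27,30,31): XOR of data positions = 1⊕1⊕1⊕1⊕0⊕1⊕0⊕1⊕1⊕1⊕0⊕0⊕0⊕0⊕0 = 0
p4 (pos 4,5,6,7,12,13,14,15,20,21,22,23,28,29,30,31): XOR of data positions = 0⊕1⊕1⊕0⊕0⊕1⊕0⊕0⊕1⊕1⊕0⊕0⊕0⊕0⊕0 = 1
p8 (pos 8,9,10,11,12,13,14,15,24,25,26,27,28,29,30,31): XOR of data positions = 1⊕1⊕0⊕0⊕0⊕1⊕0⊕0⊕0⊕0⊕0⊕0⊕0⊕0⊕0 = 1
p16 (pos 16,17,18,19,20,21,22,23,24,25,26,27,28,29,30,31): XOR of data positions = 0⊕1⊕1⊕0⊕1⊕1⊕0⊕0⊕0⊕0⊕0⊕0⊕0⊕0⊕0 = 0
Codeword: 1011011111000100011011000000000

1011011111000100011011000000000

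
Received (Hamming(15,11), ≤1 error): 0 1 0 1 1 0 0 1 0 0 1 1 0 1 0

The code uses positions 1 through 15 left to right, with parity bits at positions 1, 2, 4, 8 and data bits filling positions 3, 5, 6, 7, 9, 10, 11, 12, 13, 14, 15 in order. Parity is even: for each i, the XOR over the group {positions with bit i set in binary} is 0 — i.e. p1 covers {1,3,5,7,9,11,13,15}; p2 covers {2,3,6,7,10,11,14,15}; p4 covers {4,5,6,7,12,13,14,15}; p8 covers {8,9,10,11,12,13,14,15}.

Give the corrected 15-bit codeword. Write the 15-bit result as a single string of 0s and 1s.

000110010011010

s1 (pos 1,3,5,7,9,11,13,15): 0⊕0⊕1⊕0⊕0⊕1⊕0⊕0 = 0
s2 (pos 2,3,6,7,10,11,14,15): 1⊕0⊕0⊕0⊕0⊕1⊕1⊕0 = 1
s4 (pos 4,5,6,7,12,13,14,15): 1⊕1⊕0⊕0⊕1⊕0⊕1⊕0 = 0
s8 (pos 8,9,10,11,12,13,14,15): 1⊕0⊕0⊕1⊕1⊕0⊕1⊕0 = 0
Syndrome s8…s1 = 0010 → error at position 2.
Flip position 2: 010110010011010 → 000110010011010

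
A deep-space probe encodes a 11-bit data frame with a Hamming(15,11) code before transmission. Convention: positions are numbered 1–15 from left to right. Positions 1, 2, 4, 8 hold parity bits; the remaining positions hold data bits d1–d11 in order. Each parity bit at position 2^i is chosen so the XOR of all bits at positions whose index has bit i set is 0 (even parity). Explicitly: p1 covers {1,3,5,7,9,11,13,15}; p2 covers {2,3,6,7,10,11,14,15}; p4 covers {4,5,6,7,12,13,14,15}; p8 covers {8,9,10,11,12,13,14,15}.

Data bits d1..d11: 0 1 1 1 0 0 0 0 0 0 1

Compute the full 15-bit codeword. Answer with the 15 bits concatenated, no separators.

Place data at non-parity positions: p1 p2 0 p4 1 1 1 p8 0 0 0 0 0 0 1
p1 (pos 1,3,5,7,9,11,13,15): XOR of data positions = 0⊕1⊕1⊕0⊕0⊕0⊕1 = 1
p2 (pos 2,3,6,7,10,11,14,15): XOR of data positions = 0⊕1⊕1⊕0⊕0⊕0⊕1 = 1
p4 (pos 4,5,6,7,12,13,14,15): XOR of data positions = 1⊕1⊕1⊕0⊕0⊕0⊕1 = 0
p8 (pos 8,9,10,11,12,13,14,15): XOR of data positions = 0⊕0⊕0⊕0⊕0⊕0⊕1 = 1
Codeword: 110011110000001

110011110000001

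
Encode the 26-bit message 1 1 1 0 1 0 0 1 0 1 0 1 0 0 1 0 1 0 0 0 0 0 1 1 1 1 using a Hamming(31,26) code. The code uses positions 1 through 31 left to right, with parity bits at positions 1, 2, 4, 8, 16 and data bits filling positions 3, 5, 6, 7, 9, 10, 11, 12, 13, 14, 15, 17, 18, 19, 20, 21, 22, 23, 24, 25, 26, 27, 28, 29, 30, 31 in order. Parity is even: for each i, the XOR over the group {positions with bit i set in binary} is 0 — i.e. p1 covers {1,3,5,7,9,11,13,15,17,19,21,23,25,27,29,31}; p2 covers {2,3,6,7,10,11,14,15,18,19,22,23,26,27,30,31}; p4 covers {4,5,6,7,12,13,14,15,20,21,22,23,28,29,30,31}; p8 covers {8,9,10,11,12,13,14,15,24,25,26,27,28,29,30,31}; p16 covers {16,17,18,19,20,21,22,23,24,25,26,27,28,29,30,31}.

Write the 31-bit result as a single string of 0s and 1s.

Place data at non-parity positions: p1 p2 1 p4 1 1 0 p8 1 0 0 1 0 1 0 p16 1 0 0 1 0 1 0 0 0 0 0 1 1 1 1
p1 (pos 1,3,5,7,9,11,13,15,17,19,21,23,25,27,29,31): XOR of data positions = 1⊕1⊕0⊕1⊕0⊕0⊕0⊕1⊕0⊕0⊕0⊕0⊕0⊕1⊕1 = 0
p2 (pos 2,3,6,7,10,11,14,15,18,19,22,23,26,27,30,31): XOR of data positions = 1⊕1⊕0⊕0⊕0⊕1⊕0⊕0⊕0⊕1⊕0⊕0⊕0⊕1⊕1 = 0
p4 (pos 4,5,6,7,12,13,14,15,20,21,22,23,28,29,30,31): XOR of data positions = 1⊕1⊕0⊕1⊕0⊕1⊕0⊕1⊕0⊕1⊕0⊕1⊕1⊕1⊕1 = 0
p8 (pos 8,9,10,11,12,13,14,15,24,25,26,27,28,29,30,31): XOR of data positions = 1⊕0⊕0⊕1⊕0⊕1⊕0⊕0⊕0⊕0⊕0⊕1⊕1⊕1⊕1 = 1
p16 (pos 16,17,18,19,20,21,22,23,24,25,26,27,28,29,30,31): XOR of data positions = 1⊕0⊕0⊕1⊕0⊕1⊕0⊕0⊕0⊕0⊕0⊕1⊕1⊕1⊕1 = 1
Codeword: 0010110110010101100101000001111

0010110110010101100101000001111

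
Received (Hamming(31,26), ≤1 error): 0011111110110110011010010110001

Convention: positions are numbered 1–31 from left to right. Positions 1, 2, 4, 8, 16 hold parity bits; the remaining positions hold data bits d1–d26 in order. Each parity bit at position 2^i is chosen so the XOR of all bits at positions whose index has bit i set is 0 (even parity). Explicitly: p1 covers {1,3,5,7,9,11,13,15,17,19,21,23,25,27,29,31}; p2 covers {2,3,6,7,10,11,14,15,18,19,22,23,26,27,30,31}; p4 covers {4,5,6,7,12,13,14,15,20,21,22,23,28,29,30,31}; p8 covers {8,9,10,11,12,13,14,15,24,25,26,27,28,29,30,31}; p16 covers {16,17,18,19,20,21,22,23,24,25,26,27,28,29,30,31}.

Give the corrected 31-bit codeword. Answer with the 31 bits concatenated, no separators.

0011111110110110011011010110001

s1 (pos 1,3,5,7,9,11,13,15,17,19,21,23,25,27,29,31): 0⊕1⊕1⊕1⊕1⊕1⊕0⊕1⊕0⊕1⊕1⊕0⊕0⊕1⊕0⊕1 = 0
s2 (pos 2,3,6,7,10,11,14,15,18,19,22,23,26,27,30,31): 0⊕1⊕1⊕1⊕0⊕1⊕1⊕1⊕1⊕1⊕0⊕0⊕1⊕1⊕0⊕1 = 1
s4 (pos 4,5,6,7,12,13,14,15,20,21,22,23,28,29,30,31): 1⊕1⊕1⊕1⊕1⊕0⊕1⊕1⊕0⊕1⊕0⊕0⊕0⊕0⊕0⊕1 = 1
s8 (pos 8,9,10,11,12,13,14,15,24,25,26,27,28,29,30,31): 1⊕1⊕0⊕1⊕1⊕0⊕1⊕1⊕1⊕0⊕1⊕1⊕0⊕0⊕0⊕1 = 0
s16 (pos 16,17,18,19,20,21,22,23,24,25,26,27,28,29,30,31): 0⊕0⊕1⊕1⊕0⊕1⊕0⊕0⊕1⊕0⊕1⊕1⊕0⊕0⊕0⊕1 = 1
Syndrome s16…s1 = 10110 → error at position 22.
Flip position 22: 0011111110110110011010010110001 → 0011111110110110011011010110001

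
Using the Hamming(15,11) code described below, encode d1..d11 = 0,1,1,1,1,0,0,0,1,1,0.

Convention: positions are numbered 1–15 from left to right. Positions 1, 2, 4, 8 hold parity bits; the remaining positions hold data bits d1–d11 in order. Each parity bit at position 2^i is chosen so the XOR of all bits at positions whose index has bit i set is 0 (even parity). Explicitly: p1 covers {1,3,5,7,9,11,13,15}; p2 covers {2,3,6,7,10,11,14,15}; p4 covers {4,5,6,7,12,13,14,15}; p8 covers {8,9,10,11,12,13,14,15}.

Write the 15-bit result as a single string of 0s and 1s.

010111111000110

Place data at non-parity positions: p1 p2 0 p4 1 1 1 p8 1 0 0 0 1 1 0
p1 (pos 1,3,5,7,9,11,13,15): XOR of data positions = 0⊕1⊕1⊕1⊕0⊕1⊕0 = 0
p2 (pos 2,3,6,7,10,11,14,15): XOR of data positions = 0⊕1⊕1⊕0⊕0⊕1⊕0 = 1
p4 (pos 4,5,6,7,12,13,14,15): XOR of data positions = 1⊕1⊕1⊕0⊕1⊕1⊕0 = 1
p8 (pos 8,9,10,11,12,13,14,15): XOR of data positions = 1⊕0⊕0⊕0⊕1⊕1⊕0 = 1
Codeword: 010111111000110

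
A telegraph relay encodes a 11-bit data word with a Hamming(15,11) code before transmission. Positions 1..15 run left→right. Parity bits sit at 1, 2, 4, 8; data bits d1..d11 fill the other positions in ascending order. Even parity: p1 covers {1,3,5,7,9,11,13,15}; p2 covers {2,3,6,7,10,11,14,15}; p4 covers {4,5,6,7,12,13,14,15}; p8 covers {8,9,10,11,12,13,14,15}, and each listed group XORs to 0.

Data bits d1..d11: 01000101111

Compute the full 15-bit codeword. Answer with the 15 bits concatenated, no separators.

Place data at non-parity positions: p1 p2 0 p4 1 0 0 p8 0 1 0 1 1 1 1
p1 (pos 1,3,5,7,9,11,13,15): XOR of data positions = 0⊕1⊕0⊕0⊕0⊕1⊕1 = 1
p2 (pos 2,3,6,7,10,11,14,15): XOR of data positions = 0⊕0⊕0⊕1⊕0⊕1⊕1 = 1
p4 (pos 4,5,6,7,12,13,14,15): XOR of data positions = 1⊕0⊕0⊕1⊕1⊕1⊕1 = 1
p8 (pos 8,9,10,11,12,13,14,15): XOR of data positions = 0⊕1⊕0⊕1⊕1⊕1⊕1 = 1
Codeword: 110110010101111

110110010101111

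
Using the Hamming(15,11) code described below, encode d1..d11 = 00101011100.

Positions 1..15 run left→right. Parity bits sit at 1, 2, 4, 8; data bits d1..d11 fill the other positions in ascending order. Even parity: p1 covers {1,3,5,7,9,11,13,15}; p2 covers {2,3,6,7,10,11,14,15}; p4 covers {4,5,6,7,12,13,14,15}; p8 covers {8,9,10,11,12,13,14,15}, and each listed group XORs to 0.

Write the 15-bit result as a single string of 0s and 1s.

100101001011100

Place data at non-parity positions: p1 p2 0 p4 0 1 0 p8 1 0 1 1 1 0 0
p1 (pos 1,3,5,7,9,11,13,15): XOR of data positions = 0⊕0⊕0⊕1⊕1⊕1⊕0 = 1
p2 (pos 2,3,6,7,10,11,14,15): XOR of data positions = 0⊕1⊕0⊕0⊕1⊕0⊕0 = 0
p4 (pos 4,5,6,7,12,13,14,15): XOR of data positions = 0⊕1⊕0⊕1⊕1⊕0⊕0 = 1
p8 (pos 8,9,10,11,12,13,14,15): XOR of data positions = 1⊕0⊕1⊕1⊕1⊕0⊕0 = 0
Codeword: 100101001011100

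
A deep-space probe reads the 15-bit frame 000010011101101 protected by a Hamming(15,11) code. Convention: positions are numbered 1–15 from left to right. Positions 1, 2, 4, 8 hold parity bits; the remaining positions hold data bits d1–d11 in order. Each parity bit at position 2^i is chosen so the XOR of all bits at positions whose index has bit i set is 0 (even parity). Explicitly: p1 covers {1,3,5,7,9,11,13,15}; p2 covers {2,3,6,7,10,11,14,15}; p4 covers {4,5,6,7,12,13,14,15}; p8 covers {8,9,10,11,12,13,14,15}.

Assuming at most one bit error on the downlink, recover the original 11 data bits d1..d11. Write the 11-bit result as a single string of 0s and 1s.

01001101101

s1 (pos 1,3,5,7,9,11,13,15): 0⊕0⊕1⊕0⊕1⊕0⊕1⊕1 = 0
s2 (pos 2,3,6,7,10,11,14,15): 0⊕0⊕0⊕0⊕1⊕0⊕0⊕1 = 0
s4 (pos 4,5,6,7,12,13,14,15): 0⊕1⊕0⊕0⊕1⊕1⊕0⊕1 = 0
s8 (pos 8,9,10,11,12,13,14,15): 1⊕1⊕1⊕0⊕1⊕1⊕0⊕1 = 0
Syndrome s8…s1 = 0000 → no error.
Read data bits from positions 3,5,6,7,9,10,11,12,13,14,15: 01001101101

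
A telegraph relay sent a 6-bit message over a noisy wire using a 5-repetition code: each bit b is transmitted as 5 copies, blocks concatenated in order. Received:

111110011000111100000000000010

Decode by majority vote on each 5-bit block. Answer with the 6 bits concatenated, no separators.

Block 1 (11111): 5 ones → 1
Block 2 (00110): 2 ones → 0
Block 3 (00111): 3 ones → 1
Block 4 (10000): 1 one → 0
Block 5 (00000): 0 ones → 0
Block 6 (00010): 1 one → 0

101000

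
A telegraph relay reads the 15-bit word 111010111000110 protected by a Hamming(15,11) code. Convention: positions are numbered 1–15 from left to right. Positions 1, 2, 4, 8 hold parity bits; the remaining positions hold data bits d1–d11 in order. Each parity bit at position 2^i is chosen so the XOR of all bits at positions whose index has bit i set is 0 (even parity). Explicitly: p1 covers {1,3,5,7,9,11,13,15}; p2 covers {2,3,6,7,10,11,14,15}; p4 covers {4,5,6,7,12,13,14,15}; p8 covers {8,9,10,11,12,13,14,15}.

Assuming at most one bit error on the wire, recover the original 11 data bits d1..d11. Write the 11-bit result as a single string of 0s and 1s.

s1 (pos 1,3,5,7,9,11,13,15): 1⊕1⊕1⊕1⊕1⊕0⊕1⊕0 = 0
s2 (pos 2,3,6,7,10,11,14,15): 1⊕1⊕0⊕1⊕0⊕0⊕1⊕0 = 0
s4 (pos 4,5,6,7,12,13,14,15): 0⊕1⊕0⊕1⊕0⊕1⊕1⊕0 = 0
s8 (pos 8,9,10,11,12,13,14,15): 1⊕1⊕0⊕0⊕0⊕1⊕1⊕0 = 0
Syndrome s8…s1 = 0000 → no error.
Read data bits from positions 3,5,6,7,9,10,11,12,13,14,15: 11011000110

11011000110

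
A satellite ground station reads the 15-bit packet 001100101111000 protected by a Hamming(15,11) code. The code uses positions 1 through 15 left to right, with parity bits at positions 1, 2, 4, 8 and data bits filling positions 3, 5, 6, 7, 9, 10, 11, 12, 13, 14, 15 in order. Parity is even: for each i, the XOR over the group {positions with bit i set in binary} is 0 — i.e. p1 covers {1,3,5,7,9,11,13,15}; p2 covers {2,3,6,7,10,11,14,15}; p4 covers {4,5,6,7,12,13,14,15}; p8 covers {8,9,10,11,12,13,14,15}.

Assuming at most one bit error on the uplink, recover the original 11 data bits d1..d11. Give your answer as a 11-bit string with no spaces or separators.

10011111000

s1 (pos 1,3,5,7,9,11,13,15): 0⊕1⊕0⊕1⊕1⊕1⊕0⊕0 = 0
s2 (pos 2,3,6,7,10,11,14,15): 0⊕1⊕0⊕1⊕1⊕1⊕0⊕0 = 0
s4 (pos 4,5,6,7,12,13,14,15): 1⊕0⊕0⊕1⊕1⊕0⊕0⊕0 = 1
s8 (pos 8,9,10,11,12,13,14,15): 0⊕1⊕1⊕1⊕1⊕0⊕0⊕0 = 0
Syndrome s8…s1 = 0100 → error at position 4.
Flip position 4: 001100101111000 → 001000101111000
Read data bits from positions 3,5,6,7,9,10,11,12,13,14,15: 10011111000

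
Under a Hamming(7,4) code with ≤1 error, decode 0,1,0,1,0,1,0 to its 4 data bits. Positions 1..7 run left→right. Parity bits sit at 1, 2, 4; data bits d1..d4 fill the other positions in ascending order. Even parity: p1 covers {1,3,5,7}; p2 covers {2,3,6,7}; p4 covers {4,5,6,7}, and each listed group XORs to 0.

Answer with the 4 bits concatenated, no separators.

s1 (pos 1,3,5,7): 0⊕0⊕0⊕0 = 0
s2 (pos 2,3,6,7): 1⊕0⊕1⊕0 = 0
s4 (pos 4,5,6,7): 1⊕0⊕1⊕0 = 0
Syndrome s4…s1 = 000 → no error.
Read data bits from positions 3,5,6,7: 0010

0010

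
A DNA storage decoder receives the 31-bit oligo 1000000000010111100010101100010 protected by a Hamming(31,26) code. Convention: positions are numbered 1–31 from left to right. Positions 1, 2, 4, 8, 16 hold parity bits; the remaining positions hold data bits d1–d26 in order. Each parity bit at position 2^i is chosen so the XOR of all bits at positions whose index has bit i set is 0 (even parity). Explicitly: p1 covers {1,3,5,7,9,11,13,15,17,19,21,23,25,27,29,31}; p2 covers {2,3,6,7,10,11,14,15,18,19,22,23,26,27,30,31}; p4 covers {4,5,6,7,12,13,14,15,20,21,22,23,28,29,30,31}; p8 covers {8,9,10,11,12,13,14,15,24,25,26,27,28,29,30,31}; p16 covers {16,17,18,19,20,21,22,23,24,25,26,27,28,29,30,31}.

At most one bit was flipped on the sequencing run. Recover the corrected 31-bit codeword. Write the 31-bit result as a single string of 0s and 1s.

s1 (pos 1,3,5,7,9,11,13,15,17,19,21,23,25,27,29,31): 1⊕0⊕0⊕0⊕0⊕0⊕0⊕1⊕1⊕0⊕1⊕1⊕1⊕0⊕0⊕0 = 0
s2 (pos 2,3,6,7,10,11,14,15,18,19,22,23,26,27,30,31): 0⊕0⊕0⊕0⊕0⊕0⊕1⊕1⊕0⊕0⊕0⊕1⊕1⊕0⊕1⊕0 = 1
s4 (pos 4,5,6,7,12,13,14,15,20,21,22,23,28,29,30,31): 0⊕0⊕0⊕0⊕1⊕0⊕1⊕1⊕0⊕1⊕0⊕1⊕0⊕0⊕1⊕0 = 0
s8 (pos 8,9,10,11,12,13,14,15,24,25,26,27,28,29,30,31): 0⊕0⊕0⊕0⊕1⊕0⊕1⊕1⊕0⊕1⊕1⊕0⊕0⊕0⊕1⊕0 = 0
s16 (pos 16,17,18,19,20,21,22,23,24,25,26,27,28,29,30,31): 1⊕1⊕0⊕0⊕0⊕1⊕0⊕1⊕0⊕1⊕1⊕0⊕0⊕0⊕1⊕0 = 1
Syndrome s16…s1 = 10010 → error at position 18.
Flip position 18: 1000000000010111100010101100010 → 1000000000010111110010101100010

1000000000010111110010101100010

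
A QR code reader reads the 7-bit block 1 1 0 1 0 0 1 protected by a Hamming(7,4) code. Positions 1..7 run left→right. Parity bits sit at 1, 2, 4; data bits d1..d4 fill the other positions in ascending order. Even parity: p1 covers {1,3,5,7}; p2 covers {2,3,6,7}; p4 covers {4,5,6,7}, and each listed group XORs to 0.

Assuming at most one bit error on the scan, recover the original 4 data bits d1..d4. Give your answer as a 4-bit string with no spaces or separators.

0001

s1 (pos 1,3,5,7): 1⊕0⊕0⊕1 = 0
s2 (pos 2,3,6,7): 1⊕0⊕0⊕1 = 0
s4 (pos 4,5,6,7): 1⊕0⊕0⊕1 = 0
Syndrome s4…s1 = 000 → no error.
Read data bits from positions 3,5,6,7: 0001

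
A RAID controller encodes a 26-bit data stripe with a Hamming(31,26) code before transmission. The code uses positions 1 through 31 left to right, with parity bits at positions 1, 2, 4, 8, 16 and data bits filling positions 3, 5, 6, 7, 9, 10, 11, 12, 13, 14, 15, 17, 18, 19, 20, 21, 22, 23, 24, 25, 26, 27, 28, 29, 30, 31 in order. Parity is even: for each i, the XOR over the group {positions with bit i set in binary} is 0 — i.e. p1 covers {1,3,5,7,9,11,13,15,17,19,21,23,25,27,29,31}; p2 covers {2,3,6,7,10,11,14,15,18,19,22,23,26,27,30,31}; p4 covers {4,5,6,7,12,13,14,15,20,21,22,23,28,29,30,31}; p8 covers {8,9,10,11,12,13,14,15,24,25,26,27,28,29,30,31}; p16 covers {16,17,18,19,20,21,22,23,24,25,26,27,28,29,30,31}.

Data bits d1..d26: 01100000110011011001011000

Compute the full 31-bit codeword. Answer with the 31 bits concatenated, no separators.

Place data at non-parity positions: p1 p2 0 p4 1 1 0 p8 0 0 0 0 1 1 0 p16 0 1 1 0 1 1 0 0 1 0 1 1 0 0 0
p1 (pos 1,3,5,7,9,11,13,15,17,19,21,23,25,27,29,31): XOR of data positions = 0⊕1⊕0⊕0⊕0⊕1⊕0⊕0⊕1⊕1⊕0⊕1⊕1⊕0⊕0 = 0
p2 (pos 2,3,6,7,10,11,14,15,18,19,22,23,26,27,30,31): XOR of data positions = 0⊕1⊕0⊕0⊕0⊕1⊕0⊕1⊕1⊕1⊕0⊕0⊕1⊕0⊕0 = 0
p4 (pos 4,5,6,7,12,13,14,15,20,21,22,23,28,29,30,31): XOR of data positions = 1⊕1⊕0⊕0⊕1⊕1⊕0⊕0⊕1⊕1⊕0⊕1⊕0⊕0⊕0 = 1
p8 (pos 8,9,10,11,12,13,14,15,24,25,26,27,28,29,30,31): XOR of data positions = 0⊕0⊕0⊕0⊕1⊕1⊕0⊕0⊕1⊕0⊕1⊕1⊕0⊕0⊕0 = 1
p16 (pos 16,17,18,19,20,21,22,23,24,25,26,27,28,29,30,31): XOR of data positions = 0⊕1⊕1⊕0⊕1⊕1⊕0⊕0⊕1⊕0⊕1⊕1⊕0⊕0⊕0 = 1
Codeword: 0001110100001101011011001011000

0001110100001101011011001011000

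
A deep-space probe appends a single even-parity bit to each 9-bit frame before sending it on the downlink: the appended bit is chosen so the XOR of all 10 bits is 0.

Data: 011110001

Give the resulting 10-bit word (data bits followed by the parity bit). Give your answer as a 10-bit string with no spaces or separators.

0111100011

XOR of the 9 data bits: 0⊕1⊕1⊕1⊕1⊕0⊕0⊕0⊕1 = 1
Parity bit = 1 (so all 10 bits XOR to 0).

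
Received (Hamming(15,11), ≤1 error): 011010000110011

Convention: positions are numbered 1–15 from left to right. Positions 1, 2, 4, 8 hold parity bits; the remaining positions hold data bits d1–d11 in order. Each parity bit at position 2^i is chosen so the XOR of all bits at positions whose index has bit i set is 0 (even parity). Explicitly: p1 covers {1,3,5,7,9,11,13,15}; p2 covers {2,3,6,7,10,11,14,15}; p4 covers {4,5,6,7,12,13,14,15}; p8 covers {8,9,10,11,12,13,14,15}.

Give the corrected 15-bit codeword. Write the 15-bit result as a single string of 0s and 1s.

011110000110011

s1 (pos 1,3,5,7,9,11,13,15): 0⊕1⊕1⊕0⊕0⊕1⊕0⊕1 = 0
s2 (pos 2,3,6,7,10,11,14,15): 1⊕1⊕0⊕0⊕1⊕1⊕1⊕1 = 0
s4 (pos 4,5,6,7,12,13,14,15): 0⊕1⊕0⊕0⊕0⊕0⊕1⊕1 = 1
s8 (pos 8,9,10,11,12,13,14,15): 0⊕0⊕1⊕1⊕0⊕0⊕1⊕1 = 0
Syndrome s8…s1 = 0100 → error at position 4.
Flip position 4: 011010000110011 → 011110000110011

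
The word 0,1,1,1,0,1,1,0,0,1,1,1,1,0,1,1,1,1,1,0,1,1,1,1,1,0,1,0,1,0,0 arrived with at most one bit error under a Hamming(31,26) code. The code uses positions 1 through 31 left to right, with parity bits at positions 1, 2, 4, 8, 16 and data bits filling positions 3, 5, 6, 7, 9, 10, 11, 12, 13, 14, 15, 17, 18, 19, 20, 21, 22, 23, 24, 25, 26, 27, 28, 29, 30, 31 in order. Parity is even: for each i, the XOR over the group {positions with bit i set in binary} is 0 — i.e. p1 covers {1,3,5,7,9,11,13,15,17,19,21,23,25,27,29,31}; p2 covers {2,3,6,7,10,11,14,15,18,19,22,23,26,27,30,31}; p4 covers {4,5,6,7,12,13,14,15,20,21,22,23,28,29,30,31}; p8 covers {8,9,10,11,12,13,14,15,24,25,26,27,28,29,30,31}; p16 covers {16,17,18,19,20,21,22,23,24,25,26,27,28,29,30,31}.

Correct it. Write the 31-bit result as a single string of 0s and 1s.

0111011001111011111011101010100

s1 (pos 1,3,5,7,9,11,13,15,17,19,21,23,25,27,29,31): 0⊕1⊕0⊕1⊕0⊕1⊕1⊕1⊕1⊕1⊕1⊕1⊕1⊕1⊕1⊕0 = 0
s2 (pos 2,3,6,7,10,11,14,15,18,19,22,23,26,27,30,31): 1⊕1⊕1⊕1⊕1⊕1⊕0⊕1⊕1⊕1⊕1⊕1⊕0⊕1⊕0⊕0 = 0
s4 (pos 4,5,6,7,12,13,14,15,20,21,22,23,28,29,30,31): 1⊕0⊕1⊕1⊕1⊕1⊕0⊕1⊕0⊕1⊕1⊕1⊕0⊕1⊕0⊕0 = 0
s8 (pos 8,9,10,11,12,13,14,15,24,25,26,27,28,29,30,31): 0⊕0⊕1⊕1⊕1⊕1⊕0⊕1⊕1⊕1⊕0⊕1⊕0⊕1⊕0⊕0 = 1
s16 (pos 16,17,18,19,20,21,22,23,24,25,26,27,28,29,30,31): 1⊕1⊕1⊕1⊕0⊕1⊕1⊕1⊕1⊕1⊕0⊕1⊕0⊕1⊕0⊕0 = 1
Syndrome s16…s1 = 11000 → error at position 24.
Flip position 24: 0111011001111011111011111010100 → 0111011001111011111011101010100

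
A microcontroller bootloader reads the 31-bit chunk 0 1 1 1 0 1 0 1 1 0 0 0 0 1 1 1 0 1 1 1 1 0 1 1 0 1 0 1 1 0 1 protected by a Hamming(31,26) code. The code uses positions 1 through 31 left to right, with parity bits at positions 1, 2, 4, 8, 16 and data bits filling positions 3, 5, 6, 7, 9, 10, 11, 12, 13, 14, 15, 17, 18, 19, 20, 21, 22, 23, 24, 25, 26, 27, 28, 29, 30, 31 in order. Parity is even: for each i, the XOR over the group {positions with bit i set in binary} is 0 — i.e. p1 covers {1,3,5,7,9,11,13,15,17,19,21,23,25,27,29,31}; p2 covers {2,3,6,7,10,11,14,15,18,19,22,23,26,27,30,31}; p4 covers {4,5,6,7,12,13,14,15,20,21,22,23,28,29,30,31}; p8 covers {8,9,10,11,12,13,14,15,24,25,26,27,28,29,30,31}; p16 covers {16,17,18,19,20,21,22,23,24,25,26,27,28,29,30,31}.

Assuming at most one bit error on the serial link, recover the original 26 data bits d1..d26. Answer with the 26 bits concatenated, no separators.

s1 (pos 1,3,5,7,9,11,13,15,17,19,21,23,25,27,29,31): 0⊕1⊕0⊕0⊕1⊕0⊕0⊕1⊕0⊕1⊕1⊕1⊕0⊕0⊕1⊕1 = 0
s2 (pos 2,3,6,7,10,11,14,15,18,19,22,23,26,27,30,31): 1⊕1⊕1⊕0⊕0⊕0⊕1⊕1⊕1⊕1⊕0⊕1⊕1⊕0⊕0⊕1 = 0
s4 (pos 4,5,6,7,12,13,14,15,20,21,22,23,28,29,30,31): 1⊕0⊕1⊕0⊕0⊕0⊕1⊕1⊕1⊕1⊕0⊕1⊕1⊕1⊕0⊕1 = 0
s8 (pos 8,9,10,11,12,13,14,15,24,25,26,27,28,29,30,31): 1⊕1⊕0⊕0⊕0⊕0⊕1⊕1⊕1⊕0⊕1⊕0⊕1⊕1⊕0⊕1 = 1
s16 (pos 16,17,18,19,20,21,22,23,24,25,26,27,28,29,30,31): 1⊕0⊕1⊕1⊕1⊕1⊕0⊕1⊕1⊕0⊕1⊕0⊕1⊕1⊕0⊕1 = 1
Syndrome s16…s1 = 11000 → error at position 24.
Flip position 24: 0111010110000111011110110101101 → 0111010110000111011110100101101
Read data bits from positions 3,5,6,7,9,10,11,12,13,14,15,17,18,19,20,21,22,23,24,25,26,27,28,29,30,31: 10101000011011110100101101

10101000011011110100101101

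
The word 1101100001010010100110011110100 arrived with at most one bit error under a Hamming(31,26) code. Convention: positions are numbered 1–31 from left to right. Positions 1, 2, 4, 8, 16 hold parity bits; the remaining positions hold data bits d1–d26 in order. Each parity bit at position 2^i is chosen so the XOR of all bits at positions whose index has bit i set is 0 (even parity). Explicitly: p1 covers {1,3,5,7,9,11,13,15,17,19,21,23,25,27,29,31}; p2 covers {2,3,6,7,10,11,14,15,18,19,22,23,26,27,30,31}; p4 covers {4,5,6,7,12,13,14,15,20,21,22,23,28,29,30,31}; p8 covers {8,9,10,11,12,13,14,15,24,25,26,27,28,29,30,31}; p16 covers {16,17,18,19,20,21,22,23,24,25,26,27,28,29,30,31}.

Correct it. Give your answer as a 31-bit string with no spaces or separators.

s1 (pos 1,3,5,7,9,11,13,15,17,19,21,23,25,27,29,31): 1⊕0⊕1⊕0⊕0⊕0⊕0⊕1⊕1⊕0⊕1⊕0⊕1⊕1⊕1⊕0 = 0
s2 (pos 2,3,6,7,10,11,14,15,18,19,22,23,26,27,30,31): 1⊕0⊕0⊕0⊕1⊕0⊕0⊕1⊕0⊕0⊕0⊕0⊕1⊕1⊕0⊕0 = 1
s4 (pos 4,5,6,7,12,13,14,15,20,21,22,23,28,29,30,31): 1⊕1⊕0⊕0⊕1⊕0⊕0⊕1⊕1⊕1⊕0⊕0⊕0⊕1⊕0⊕0 = 1
s8 (pos 8,9,10,11,12,13,14,15,24,25,26,27,28,29,30,31): 0⊕0⊕1⊕0⊕1⊕0⊕0⊕1⊕1⊕1⊕1⊕1⊕0⊕1⊕0⊕0 = 0
s16 (pos 16,17,18,19,20,21,22,23,24,25,26,27,28,29,30,31): 0⊕1⊕0⊕0⊕1⊕1⊕0⊕0⊕1⊕1⊕1⊕1⊕0⊕1⊕0⊕0 = 0
Syndrome s16…s1 = 00110 → error at position 6.
Flip position 6: 1101100001010010100110011110100 → 1101110001010010100110011110100

1101110001010010100110011110100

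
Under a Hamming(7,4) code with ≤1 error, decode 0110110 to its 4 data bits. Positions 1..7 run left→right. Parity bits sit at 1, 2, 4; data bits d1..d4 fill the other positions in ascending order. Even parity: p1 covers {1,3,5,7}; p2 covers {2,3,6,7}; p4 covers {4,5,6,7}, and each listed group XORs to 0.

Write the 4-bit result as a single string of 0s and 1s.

1110

s1 (pos 1,3,5,7): 0⊕1⊕1⊕0 = 0
s2 (pos 2,3,6,7): 1⊕1⊕1⊕0 = 1
s4 (pos 4,5,6,7): 0⊕1⊕1⊕0 = 0
Syndrome s4…s1 = 010 → error at position 2.
Flip position 2: 0110110 → 0010110
Read data bits from positions 3,5,6,7: 1110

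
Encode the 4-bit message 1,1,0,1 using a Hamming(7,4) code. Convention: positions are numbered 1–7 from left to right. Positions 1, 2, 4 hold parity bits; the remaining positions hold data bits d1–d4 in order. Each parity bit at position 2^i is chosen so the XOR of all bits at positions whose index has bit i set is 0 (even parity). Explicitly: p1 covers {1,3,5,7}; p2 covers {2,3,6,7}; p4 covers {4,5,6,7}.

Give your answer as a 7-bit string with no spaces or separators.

1010101

Place data at non-parity positions: p1 p2 1 p4 1 0 1
p1 (pos 1,3,5,7): XOR of data positions = 1⊕1⊕1 = 1
p2 (pos 2,3,6,7): XOR of data positions = 1⊕0⊕1 = 0
p4 (pos 4,5,6,7): XOR of data positions = 1⊕0⊕1 = 0
Codeword: 1010101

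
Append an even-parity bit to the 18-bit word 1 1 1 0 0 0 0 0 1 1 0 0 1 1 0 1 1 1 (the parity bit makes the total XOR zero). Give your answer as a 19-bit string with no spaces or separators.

1110000011001101110

XOR of the 18 data bits: 1⊕1⊕1⊕0⊕0⊕0⊕0⊕0⊕1⊕1⊕0⊕0⊕1⊕1⊕0⊕1⊕1⊕1 = 0
Parity bit = 0 (so all 19 bits XOR to 0).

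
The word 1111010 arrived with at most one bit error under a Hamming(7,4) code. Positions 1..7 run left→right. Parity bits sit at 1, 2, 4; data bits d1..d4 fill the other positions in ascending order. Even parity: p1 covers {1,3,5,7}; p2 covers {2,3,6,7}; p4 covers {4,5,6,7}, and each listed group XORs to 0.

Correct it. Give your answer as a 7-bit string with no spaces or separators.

1011010

s1 (pos 1,3,5,7): 1⊕1⊕0⊕0 = 0
s2 (pos 2,3,6,7): 1⊕1⊕1⊕0 = 1
s4 (pos 4,5,6,7): 1⊕0⊕1⊕0 = 0
Syndrome s4…s1 = 010 → error at position 2.
Flip position 2: 1111010 → 1011010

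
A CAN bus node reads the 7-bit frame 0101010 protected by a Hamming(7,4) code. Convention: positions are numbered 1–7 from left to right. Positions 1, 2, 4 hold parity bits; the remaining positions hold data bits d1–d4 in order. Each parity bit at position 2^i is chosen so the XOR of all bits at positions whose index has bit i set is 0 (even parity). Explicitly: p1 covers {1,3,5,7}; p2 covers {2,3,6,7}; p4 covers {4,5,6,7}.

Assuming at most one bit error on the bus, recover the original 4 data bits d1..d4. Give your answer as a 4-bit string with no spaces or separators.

0010

s1 (pos 1,3,5,7): 0⊕0⊕0⊕0 = 0
s2 (pos 2,3,6,7): 1⊕0⊕1⊕0 = 0
s4 (pos 4,5,6,7): 1⊕0⊕1⊕0 = 0
Syndrome s4…s1 = 000 → no error.
Read data bits from positions 3,5,6,7: 0010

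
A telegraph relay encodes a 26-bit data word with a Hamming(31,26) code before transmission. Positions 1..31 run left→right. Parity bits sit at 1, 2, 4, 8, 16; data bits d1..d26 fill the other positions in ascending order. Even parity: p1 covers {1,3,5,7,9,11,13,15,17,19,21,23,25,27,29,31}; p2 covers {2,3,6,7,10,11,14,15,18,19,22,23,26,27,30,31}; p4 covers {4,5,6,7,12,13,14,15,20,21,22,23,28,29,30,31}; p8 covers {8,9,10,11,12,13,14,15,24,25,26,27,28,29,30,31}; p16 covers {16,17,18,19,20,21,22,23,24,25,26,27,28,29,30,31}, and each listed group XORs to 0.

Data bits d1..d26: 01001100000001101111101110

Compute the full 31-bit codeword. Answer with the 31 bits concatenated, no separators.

Place data at non-parity positions: p1 p2 0 p4 1 0 0 p8 1 1 0 0 0 0 0 p16 0 0 1 1 0 1 1 1 1 1 0 1 1 1 0
p1 (pos 1,3,5,7,9,11,13,15,17,19,21,23,25,27,29,31): XOR of data positions = 0⊕1⊕0⊕1⊕0⊕0⊕0⊕0⊕1⊕0⊕1⊕1⊕0⊕1⊕0 = 0
p2 (pos 2,3,6,7,10,11,14,15,18,19,22,23,26,27,30,31): XOR of data positions = 0⊕0⊕0⊕1⊕0⊕0⊕0⊕0⊕1⊕1⊕1⊕1⊕0⊕1⊕0 = 0
p4 (pos 4,5,6,7,12,13,14,15,20,21,22,23,28,29,30,31): XOR of data positions = 1⊕0⊕0⊕0⊕0⊕0⊕0⊕1⊕0⊕1⊕1⊕1⊕1⊕1⊕0 = 1
p8 (pos 8,9,10,11,12,13,14,15,24,25,26,27,28,29,30,31): XOR of data positions = 1⊕1⊕0⊕0⊕0⊕0⊕0⊕1⊕1⊕1⊕0⊕1⊕1⊕1⊕0 = 0
p16 (pos 16,17,18,19,20,21,22,23,24,25,26,27,28,29,30,31): XOR of data positions = 0⊕0⊕1⊕1⊕0⊕1⊕1⊕1⊕1⊕1⊕0⊕1⊕1⊕1⊕0 = 0
Codeword: 0001100011000000001101111101110

0001100011000000001101111101110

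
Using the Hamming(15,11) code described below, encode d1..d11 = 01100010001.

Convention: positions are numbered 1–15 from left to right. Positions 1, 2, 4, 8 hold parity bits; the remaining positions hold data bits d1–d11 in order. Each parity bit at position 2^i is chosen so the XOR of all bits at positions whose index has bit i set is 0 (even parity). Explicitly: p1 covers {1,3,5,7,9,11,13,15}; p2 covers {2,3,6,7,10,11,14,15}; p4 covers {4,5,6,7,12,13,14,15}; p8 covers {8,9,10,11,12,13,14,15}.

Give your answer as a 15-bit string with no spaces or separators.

110111000010001

Place data at non-parity positions: p1 p2 0 p4 1 1 0 p8 0 0 1 0 0 0 1
p1 (pos 1,3,5,7,9,11,13,15): XOR of data positions = 0⊕1⊕0⊕0⊕1⊕0⊕1 = 1
p2 (pos 2,3,6,7,10,11,14,15): XOR of data positions = 0⊕1⊕0⊕0⊕1⊕0⊕1 = 1
p4 (pos 4,5,6,7,12,13,14,15): XOR of data positions = 1⊕1⊕0⊕0⊕0⊕0⊕1 = 1
p8 (pos 8,9,10,11,12,13,14,15): XOR of data positions = 0⊕0⊕1⊕0⊕0⊕0⊕1 = 0
Codeword: 110111000010001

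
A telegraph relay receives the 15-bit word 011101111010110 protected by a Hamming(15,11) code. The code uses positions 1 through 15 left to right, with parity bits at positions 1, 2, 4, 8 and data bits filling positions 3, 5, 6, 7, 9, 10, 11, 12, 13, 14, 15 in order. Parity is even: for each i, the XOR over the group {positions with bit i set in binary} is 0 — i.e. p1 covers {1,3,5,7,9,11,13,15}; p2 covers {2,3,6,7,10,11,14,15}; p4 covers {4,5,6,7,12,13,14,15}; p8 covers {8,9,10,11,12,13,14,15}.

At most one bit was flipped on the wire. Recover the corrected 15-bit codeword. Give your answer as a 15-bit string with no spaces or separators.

s1 (pos 1,3,5,7,9,11,13,15): 0⊕1⊕0⊕1⊕1⊕1⊕1⊕0 = 1
s2 (pos 2,3,6,7,10,11,14,15): 1⊕1⊕1⊕1⊕0⊕1⊕1⊕0 = 0
s4 (pos 4,5,6,7,12,13,14,15): 1⊕0⊕1⊕1⊕0⊕1⊕1⊕0 = 1
s8 (pos 8,9,10,11,12,13,14,15): 1⊕1⊕0⊕1⊕0⊕1⊕1⊕0 = 1
Syndrome s8…s1 = 1101 → error at position 13.
Flip position 13: 011101111010110 → 011101111010010

011101111010010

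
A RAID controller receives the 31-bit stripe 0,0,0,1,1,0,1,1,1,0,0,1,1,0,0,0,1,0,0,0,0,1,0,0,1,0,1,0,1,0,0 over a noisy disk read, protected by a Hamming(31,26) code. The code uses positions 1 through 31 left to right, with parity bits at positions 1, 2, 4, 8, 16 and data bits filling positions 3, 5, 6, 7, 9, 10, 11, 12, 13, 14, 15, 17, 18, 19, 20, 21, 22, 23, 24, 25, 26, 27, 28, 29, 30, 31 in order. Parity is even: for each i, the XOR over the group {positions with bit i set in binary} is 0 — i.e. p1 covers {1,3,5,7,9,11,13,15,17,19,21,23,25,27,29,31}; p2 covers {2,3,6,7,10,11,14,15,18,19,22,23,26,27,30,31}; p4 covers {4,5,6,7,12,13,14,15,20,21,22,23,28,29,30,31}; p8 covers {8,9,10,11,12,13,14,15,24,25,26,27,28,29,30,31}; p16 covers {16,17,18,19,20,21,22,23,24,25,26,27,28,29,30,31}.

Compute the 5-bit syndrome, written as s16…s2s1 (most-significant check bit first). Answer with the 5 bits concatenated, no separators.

s1 (pos 1,3,5,7,9,11,13,15,17,19,21,23,25,27,29,31): 0⊕0⊕1⊕1⊕1⊕0⊕1⊕0⊕1⊕0⊕0⊕0⊕1⊕1⊕1⊕0 = 0
s2 (pos 2,3,6,7,10,11,14,15,18,19,22,23,26,27,30,31): 0⊕0⊕0⊕1⊕0⊕0⊕0⊕0⊕0⊕0⊕1⊕0⊕0⊕1⊕0⊕0 = 1
s4 (pos 4,5,6,7,12,13,14,15,20,21,22,23,28,29,30,31): 1⊕1⊕0⊕1⊕1⊕1⊕0⊕0⊕0⊕0⊕1⊕0⊕0⊕1⊕0⊕0 = 1
s8 (pos 8,9,10,11,12,13,14,15,24,25,26,27,28,29,30,31): 1⊕1⊕0⊕0⊕1⊕1⊕0⊕0⊕0⊕1⊕0⊕1⊕0⊕1⊕0⊕0 = 1
s16 (pos 16,17,18,19,20,21,22,23,24,25,26,27,28,29,30,31): 0⊕1⊕0⊕0⊕0⊕0⊕1⊕0⊕0⊕1⊕0⊕1⊕0⊕1⊕0⊕0 = 1
Syndrome s16…s1 = 11110 → error at position 30.

11110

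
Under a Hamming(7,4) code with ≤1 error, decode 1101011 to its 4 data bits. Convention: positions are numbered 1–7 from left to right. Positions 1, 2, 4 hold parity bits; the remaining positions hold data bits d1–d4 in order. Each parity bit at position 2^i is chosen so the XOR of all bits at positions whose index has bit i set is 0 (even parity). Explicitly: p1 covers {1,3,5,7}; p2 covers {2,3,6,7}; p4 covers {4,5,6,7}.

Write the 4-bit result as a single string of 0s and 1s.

s1 (pos 1,3,5,7): 1⊕0⊕0⊕1 = 0
s2 (pos 2,3,6,7): 1⊕0⊕1⊕1 = 1
s4 (pos 4,5,6,7): 1⊕0⊕1⊕1 = 1
Syndrome s4…s1 = 110 → error at position 6.
Flip position 6: 1101011 → 1101001
Read data bits from positions 3,5,6,7: 0001

0001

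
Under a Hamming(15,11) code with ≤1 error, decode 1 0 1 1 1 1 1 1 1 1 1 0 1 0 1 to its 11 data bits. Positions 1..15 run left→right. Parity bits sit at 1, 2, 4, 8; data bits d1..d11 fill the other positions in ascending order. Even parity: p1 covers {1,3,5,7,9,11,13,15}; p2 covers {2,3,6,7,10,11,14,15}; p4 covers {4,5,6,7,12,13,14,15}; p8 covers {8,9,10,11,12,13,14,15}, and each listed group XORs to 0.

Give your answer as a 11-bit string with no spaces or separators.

s1 (pos 1,3,5,7,9,11,13,15): 1⊕1⊕1⊕1⊕1⊕1⊕1⊕1 = 0
s2 (pos 2,3,6,7,10,11,14,15): 0⊕1⊕1⊕1⊕1⊕1⊕0⊕1 = 0
s4 (pos 4,5,6,7,12,13,14,15): 1⊕1⊕1⊕1⊕0⊕1⊕0⊕1 = 0
s8 (pos 8,9,10,11,12,13,14,15): 1⊕1⊕1⊕1⊕0⊕1⊕0⊕1 = 0
Syndrome s8…s1 = 0000 → no error.
Read data bits from positions 3,5,6,7,9,10,11,12,13,14,15: 11111110101

11111110101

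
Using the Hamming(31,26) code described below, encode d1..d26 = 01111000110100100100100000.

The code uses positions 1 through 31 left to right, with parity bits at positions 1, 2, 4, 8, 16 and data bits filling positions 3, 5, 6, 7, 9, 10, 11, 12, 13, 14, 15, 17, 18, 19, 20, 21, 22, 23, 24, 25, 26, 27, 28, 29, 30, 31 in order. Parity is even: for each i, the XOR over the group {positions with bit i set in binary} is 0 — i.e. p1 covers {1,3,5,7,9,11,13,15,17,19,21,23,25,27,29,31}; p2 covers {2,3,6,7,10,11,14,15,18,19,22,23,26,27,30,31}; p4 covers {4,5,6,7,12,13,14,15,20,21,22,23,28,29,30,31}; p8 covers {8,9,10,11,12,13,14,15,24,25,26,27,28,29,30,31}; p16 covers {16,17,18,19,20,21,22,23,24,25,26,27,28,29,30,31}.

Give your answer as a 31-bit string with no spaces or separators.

0101111010001100100100100100000

Place data at non-parity positions: p1 p2 0 p4 1 1 1 p8 1 0 0 0 1 1 0 p16 1 0 0 1 0 0 1 0 0 1 0 0 0 0 0
p1 (pos 1,3,5,7,9,11,13,15,17,19,21,23,25,27,29,31): XOR of data positions = 0⊕1⊕1⊕1⊕0⊕1⊕0⊕1⊕0⊕0⊕1⊕0⊕0⊕0⊕0 = 0
p2 (pos 2,3,6,7,10,11,14,15,18,19,22,23,26,27,30,31): XOR of data positions = 0⊕1⊕1⊕0⊕0⊕1⊕0⊕0⊕0⊕0⊕1⊕1⊕0⊕0⊕0 = 1
p4 (pos 4,5,6,7,12,13,14,15,20,21,22,23,28,29,30,31): XOR of data positions = 1⊕1⊕1⊕0⊕1⊕1⊕0⊕1⊕0⊕0⊕1⊕0⊕0⊕0⊕0 = 1
p8 (pos 8,9,10,11,12,13,14,15,24,25,26,27,28,29,30,31): XOR of data positions = 1⊕0⊕0⊕0⊕1⊕1⊕0⊕0⊕0⊕1⊕0⊕0⊕0⊕0⊕0 = 0
p16 (pos 16,17,18,19,20,21,22,23,24,25,26,27,28,29,30,31): XOR of data positions = 1⊕0⊕0⊕1⊕0⊕0⊕1⊕0⊕0⊕1⊕0⊕0⊕0⊕0⊕0 = 0
Codeword: 0101111010001100100100100100000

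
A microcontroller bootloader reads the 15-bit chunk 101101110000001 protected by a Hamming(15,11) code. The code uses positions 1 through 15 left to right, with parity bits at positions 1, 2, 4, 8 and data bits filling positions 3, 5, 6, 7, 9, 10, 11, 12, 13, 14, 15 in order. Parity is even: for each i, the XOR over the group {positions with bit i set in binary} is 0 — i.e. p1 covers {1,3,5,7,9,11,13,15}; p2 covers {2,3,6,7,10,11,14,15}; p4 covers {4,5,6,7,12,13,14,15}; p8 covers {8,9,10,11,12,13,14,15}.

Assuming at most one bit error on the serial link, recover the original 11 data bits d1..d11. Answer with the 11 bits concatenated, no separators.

10110000001

s1 (pos 1,3,5,7,9,11,13,15): 1⊕1⊕0⊕1⊕0⊕0⊕0⊕1 = 0
s2 (pos 2,3,6,7,10,11,14,15): 0⊕1⊕1⊕1⊕0⊕0⊕0⊕1 = 0
s4 (pos 4,5,6,7,12,13,14,15): 1⊕0⊕1⊕1⊕0⊕0⊕0⊕1 = 0
s8 (pos 8,9,10,11,12,13,14,15): 1⊕0⊕0⊕0⊕0⊕0⊕0⊕1 = 0
Syndrome s8…s1 = 0000 → no error.
Read data bits from positions 3,5,6,7,9,10,11,12,13,14,15: 10110000001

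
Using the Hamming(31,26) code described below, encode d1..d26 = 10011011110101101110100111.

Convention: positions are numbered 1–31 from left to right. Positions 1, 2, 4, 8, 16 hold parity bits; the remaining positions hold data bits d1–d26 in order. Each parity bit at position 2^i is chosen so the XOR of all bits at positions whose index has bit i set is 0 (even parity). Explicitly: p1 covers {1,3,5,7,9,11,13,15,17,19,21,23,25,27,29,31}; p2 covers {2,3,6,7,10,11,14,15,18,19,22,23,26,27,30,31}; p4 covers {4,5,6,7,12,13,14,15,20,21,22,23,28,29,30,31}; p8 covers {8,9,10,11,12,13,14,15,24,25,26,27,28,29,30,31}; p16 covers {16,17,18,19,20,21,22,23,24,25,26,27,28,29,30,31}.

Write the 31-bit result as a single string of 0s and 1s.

0010001010111100101101110100111

Place data at non-parity positions: p1 p2 1 p4 0 0 1 p8 1 0 1 1 1 1 0 p16 1 0 1 1 0 1 1 1 0 1 0 0 1 1 1
p1 (pos 1,3,5,7,9,11,13,15,17,19,21,23,25,27,29,31): XOR of data positions = 1⊕0⊕1⊕1⊕1⊕1⊕0⊕1⊕1⊕0⊕1⊕0⊕0⊕1⊕1 = 0
p2 (pos 2,3,6,7,10,11,14,15,18,19,22,23,26,27,30,31): XOR of data positions = 1⊕0⊕1⊕0⊕1⊕1⊕0⊕0⊕1⊕1⊕1⊕1⊕0⊕1⊕1 = 0
p4 (pos 4,5,6,7,12,13,14,15,20,21,22,23,28,29,30,31): XOR of data positions = 0⊕0⊕1⊕1⊕1⊕1⊕0⊕1⊕0⊕1⊕1⊕0⊕1⊕1⊕1 = 0
p8 (pos 8,9,10,11,12,13,14,15,24,25,26,27,28,29,30,31): XOR of data positions = 1⊕0⊕1⊕1⊕1⊕1⊕0⊕1⊕0⊕1⊕0⊕0⊕1⊕1⊕1 = 0
p16 (pos 16,17,18,19,20,21,22,23,24,25,26,27,28,29,30,31): XOR of data positions = 1⊕0⊕1⊕1⊕0⊕1⊕1⊕1⊕0⊕1⊕0⊕0⊕1⊕1⊕1 = 0
Codeword: 0010001010111100101101110100111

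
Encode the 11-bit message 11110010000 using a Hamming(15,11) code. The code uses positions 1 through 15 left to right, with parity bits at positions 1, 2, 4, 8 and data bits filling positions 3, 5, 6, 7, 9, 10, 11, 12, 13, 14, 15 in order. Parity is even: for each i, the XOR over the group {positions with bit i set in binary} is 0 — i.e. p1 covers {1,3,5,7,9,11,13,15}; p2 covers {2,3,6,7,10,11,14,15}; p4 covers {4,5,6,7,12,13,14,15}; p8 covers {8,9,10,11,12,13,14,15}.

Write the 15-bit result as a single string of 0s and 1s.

001111110010000

Place data at non-parity positions: p1 p2 1 p4 1 1 1 p8 0 0 1 0 0 0 0
p1 (pos 1,3,5,7,9,11,13,15): XOR of data positions = 1⊕1⊕1⊕0⊕1⊕0⊕0 = 0
p2 (pos 2,3,6,7,10,11,14,15): XOR of data positions = 1⊕1⊕1⊕0⊕1⊕0⊕0 = 0
p4 (pos 4,5,6,7,12,13,14,15): XOR of data positions = 1⊕1⊕1⊕0⊕0⊕0⊕0 = 1
p8 (pos 8,9,10,11,12,13,14,15): XOR of data positions = 0⊕0⊕1⊕0⊕0⊕0⊕0 = 1
Codeword: 001111110010000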